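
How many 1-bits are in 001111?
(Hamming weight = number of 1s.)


Counting 1s in 001111

4


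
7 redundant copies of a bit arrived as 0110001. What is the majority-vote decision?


Ones: 3 out of 7
Threshold: 4

0 (3/7 voted 1)


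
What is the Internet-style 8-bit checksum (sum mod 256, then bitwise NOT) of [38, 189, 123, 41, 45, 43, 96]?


Sum = 575 mod 256 = 63
Complement = 192

192


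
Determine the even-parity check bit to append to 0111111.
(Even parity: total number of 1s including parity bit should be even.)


Number of 1s in data: 6
Parity bit: 0

0


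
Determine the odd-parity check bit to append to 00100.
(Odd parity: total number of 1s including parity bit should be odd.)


Number of 1s in data: 1
Parity bit: 0

0


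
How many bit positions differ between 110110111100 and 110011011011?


XOR: 000101100111
Count of 1s: 6

6


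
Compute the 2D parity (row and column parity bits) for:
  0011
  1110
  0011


Row parities: 010
Column parities: 1110

Row P: 010, Col P: 1110, Corner: 1


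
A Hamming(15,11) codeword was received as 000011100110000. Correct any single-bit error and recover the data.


Syndrome = 5: error at position 5

Data: 00110110000 (corrected bit 5)


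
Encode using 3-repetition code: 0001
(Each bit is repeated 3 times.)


Each bit -> 3 copies

000000000111


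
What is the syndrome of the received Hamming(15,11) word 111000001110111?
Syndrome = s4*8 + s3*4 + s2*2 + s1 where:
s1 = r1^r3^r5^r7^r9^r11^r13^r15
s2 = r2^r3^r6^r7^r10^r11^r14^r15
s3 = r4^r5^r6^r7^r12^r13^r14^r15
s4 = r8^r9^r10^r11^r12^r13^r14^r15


s1=0, s2=0, s3=1, s4=0

Syndrome = 4 (error at position 4)


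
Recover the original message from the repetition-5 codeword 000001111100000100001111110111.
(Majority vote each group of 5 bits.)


Groups: 00000, 11111, 00000, 10000, 11111, 10111
Majority votes: 010011

010011


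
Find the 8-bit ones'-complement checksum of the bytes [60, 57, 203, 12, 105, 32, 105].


Sum = 574 mod 256 = 62
Complement = 193

193


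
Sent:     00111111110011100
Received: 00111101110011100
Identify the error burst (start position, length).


XOR: 00000010000000000

Burst at position 6, length 1


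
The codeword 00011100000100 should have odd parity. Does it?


Number of 1s: 4

No, parity error (4 ones)


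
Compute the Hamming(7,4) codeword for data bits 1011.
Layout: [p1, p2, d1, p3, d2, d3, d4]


Parity bits: p1=0, p2=1, p3=0

0110011


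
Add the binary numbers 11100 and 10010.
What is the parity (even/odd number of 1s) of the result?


11100 = 28
10010 = 18
Sum = 46 = 101110
1s count = 4

even parity (4 ones in 101110)


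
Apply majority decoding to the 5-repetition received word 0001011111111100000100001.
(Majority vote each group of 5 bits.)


Groups: 00010, 11111, 11110, 00001, 00001
Majority votes: 01100

01100


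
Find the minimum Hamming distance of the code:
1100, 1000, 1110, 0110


Comparing all pairs, minimum distance: 1
Can detect 0 errors, correct 0 errors

1


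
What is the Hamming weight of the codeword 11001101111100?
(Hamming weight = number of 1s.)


Counting 1s in 11001101111100

9


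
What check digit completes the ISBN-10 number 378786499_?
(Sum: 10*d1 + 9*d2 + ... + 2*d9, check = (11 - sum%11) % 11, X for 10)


Weighted sum: 345
345 mod 11 = 4

Check digit: 7


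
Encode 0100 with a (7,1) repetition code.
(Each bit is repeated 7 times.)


Each bit -> 7 copies

0000000111111100000000000000


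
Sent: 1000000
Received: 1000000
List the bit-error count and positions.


XOR: 0000000

0 errors (received matches sent)


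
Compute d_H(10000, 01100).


XOR: 11100
Count of 1s: 3

3


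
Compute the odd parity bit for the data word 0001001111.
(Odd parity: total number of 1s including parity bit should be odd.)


Number of 1s in data: 5
Parity bit: 0

0


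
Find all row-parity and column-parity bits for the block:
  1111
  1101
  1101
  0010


Row parities: 0111
Column parities: 1101

Row P: 0111, Col P: 1101, Corner: 1


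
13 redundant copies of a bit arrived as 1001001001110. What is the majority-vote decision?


Ones: 6 out of 13
Threshold: 7

0 (6/13 voted 1)


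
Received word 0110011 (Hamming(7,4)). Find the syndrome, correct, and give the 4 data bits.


Syndrome = 0: no error detected

Data: 1011 (no errors)


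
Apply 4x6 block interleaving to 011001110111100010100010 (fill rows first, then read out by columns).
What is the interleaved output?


Matrix:
  011001
  110111
  100010
  100010
Read columns: 011111001000010001111100

011111001000010001111100


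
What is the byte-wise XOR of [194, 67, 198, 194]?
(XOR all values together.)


XOR chain: 194 ^ 67 ^ 198 ^ 194 = 133

133


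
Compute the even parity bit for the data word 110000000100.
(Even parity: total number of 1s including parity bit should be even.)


Number of 1s in data: 3
Parity bit: 1

1


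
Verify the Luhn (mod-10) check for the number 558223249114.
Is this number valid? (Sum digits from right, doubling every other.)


Luhn sum = 46
46 mod 10 = 6

Invalid (Luhn sum mod 10 = 6)


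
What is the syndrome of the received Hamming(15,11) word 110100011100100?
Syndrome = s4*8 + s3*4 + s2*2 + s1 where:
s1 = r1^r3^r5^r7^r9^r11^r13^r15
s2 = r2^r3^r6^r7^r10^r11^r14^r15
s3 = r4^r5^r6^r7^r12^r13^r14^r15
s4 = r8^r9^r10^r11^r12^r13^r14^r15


s1=1, s2=0, s3=0, s4=0

Syndrome = 1 (error at position 1)


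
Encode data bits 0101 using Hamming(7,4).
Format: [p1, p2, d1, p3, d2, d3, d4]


Parity bits: p1=0, p2=1, p3=0

0100101


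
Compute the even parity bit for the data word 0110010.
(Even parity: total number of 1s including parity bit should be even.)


Number of 1s in data: 3
Parity bit: 1

1


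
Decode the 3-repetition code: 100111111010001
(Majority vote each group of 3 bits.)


Groups: 100, 111, 111, 010, 001
Majority votes: 01100

01100


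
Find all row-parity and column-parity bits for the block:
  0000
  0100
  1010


Row parities: 010
Column parities: 1110

Row P: 010, Col P: 1110, Corner: 1


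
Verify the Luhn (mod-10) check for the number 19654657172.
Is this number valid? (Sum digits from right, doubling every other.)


Luhn sum = 42
42 mod 10 = 2

Invalid (Luhn sum mod 10 = 2)


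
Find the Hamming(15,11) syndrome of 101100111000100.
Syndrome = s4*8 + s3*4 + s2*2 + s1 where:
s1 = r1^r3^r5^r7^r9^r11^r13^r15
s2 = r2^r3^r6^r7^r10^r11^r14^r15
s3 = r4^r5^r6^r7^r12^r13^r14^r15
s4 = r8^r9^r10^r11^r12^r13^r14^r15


s1=1, s2=0, s3=1, s4=1

Syndrome = 13 (error at position 13)


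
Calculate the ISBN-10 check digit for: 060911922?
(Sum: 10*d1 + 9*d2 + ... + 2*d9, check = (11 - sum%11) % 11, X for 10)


Weighted sum: 174
174 mod 11 = 9

Check digit: 2


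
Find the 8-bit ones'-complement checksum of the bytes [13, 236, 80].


Sum = 329 mod 256 = 73
Complement = 182

182


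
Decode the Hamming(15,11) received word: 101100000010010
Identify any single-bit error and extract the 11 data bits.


Syndrome = 3: error at position 3

Data: 00000010010 (corrected bit 3)


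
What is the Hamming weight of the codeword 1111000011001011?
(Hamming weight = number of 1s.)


Counting 1s in 1111000011001011

9


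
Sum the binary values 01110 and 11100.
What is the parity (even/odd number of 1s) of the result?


01110 = 14
11100 = 28
Sum = 42 = 101010
1s count = 3

odd parity (3 ones in 101010)


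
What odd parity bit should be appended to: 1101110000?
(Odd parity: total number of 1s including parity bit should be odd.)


Number of 1s in data: 5
Parity bit: 0

0


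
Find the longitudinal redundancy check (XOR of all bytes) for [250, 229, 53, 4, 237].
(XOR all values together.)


XOR chain: 250 ^ 229 ^ 53 ^ 4 ^ 237 = 195

195


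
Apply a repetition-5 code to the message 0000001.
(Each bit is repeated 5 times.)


Each bit -> 5 copies

00000000000000000000000000000011111


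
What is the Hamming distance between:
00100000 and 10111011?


XOR: 10011011
Count of 1s: 5

5


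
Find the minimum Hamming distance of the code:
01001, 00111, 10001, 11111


Comparing all pairs, minimum distance: 2
Can detect 1 errors, correct 0 errors

2


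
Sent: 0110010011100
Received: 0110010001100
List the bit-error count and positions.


XOR: 0000000010000

1 error(s) at position(s): 8


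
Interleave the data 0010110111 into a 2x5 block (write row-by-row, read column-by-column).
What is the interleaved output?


Matrix:
  00101
  10111
Read columns: 0100110111

0100110111


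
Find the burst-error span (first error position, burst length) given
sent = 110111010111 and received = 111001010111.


XOR: 001110000000

Burst at position 2, length 3


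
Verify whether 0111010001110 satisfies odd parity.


Number of 1s: 7

Yes, parity is correct (7 ones)


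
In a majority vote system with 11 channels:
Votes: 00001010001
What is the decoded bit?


Ones: 3 out of 11
Threshold: 6

0 (3/11 voted 1)


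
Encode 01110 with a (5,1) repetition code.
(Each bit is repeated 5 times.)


Each bit -> 5 copies

0000011111111111111100000


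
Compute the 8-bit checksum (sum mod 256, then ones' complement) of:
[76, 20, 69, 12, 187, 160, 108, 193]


Sum = 825 mod 256 = 57
Complement = 198

198


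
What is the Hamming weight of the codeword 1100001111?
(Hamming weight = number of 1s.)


Counting 1s in 1100001111

6


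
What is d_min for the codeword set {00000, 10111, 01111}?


Comparing all pairs, minimum distance: 2
Can detect 1 errors, correct 0 errors

2


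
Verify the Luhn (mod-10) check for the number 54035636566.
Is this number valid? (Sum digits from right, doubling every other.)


Luhn sum = 47
47 mod 10 = 7

Invalid (Luhn sum mod 10 = 7)


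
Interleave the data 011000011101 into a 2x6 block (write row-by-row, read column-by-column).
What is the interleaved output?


Matrix:
  011000
  011101
Read columns: 001111010001

001111010001


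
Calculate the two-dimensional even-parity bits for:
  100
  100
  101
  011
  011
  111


Row parities: 110001
Column parities: 010

Row P: 110001, Col P: 010, Corner: 1


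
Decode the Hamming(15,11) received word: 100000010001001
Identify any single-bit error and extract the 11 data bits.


Syndrome = 10: error at position 10

Data: 00000101001 (corrected bit 10)


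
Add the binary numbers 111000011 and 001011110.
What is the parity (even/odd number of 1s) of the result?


111000011 = 451
001011110 = 94
Sum = 545 = 1000100001
1s count = 3

odd parity (3 ones in 1000100001)


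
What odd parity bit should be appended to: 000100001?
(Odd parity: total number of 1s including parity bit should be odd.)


Number of 1s in data: 2
Parity bit: 1

1


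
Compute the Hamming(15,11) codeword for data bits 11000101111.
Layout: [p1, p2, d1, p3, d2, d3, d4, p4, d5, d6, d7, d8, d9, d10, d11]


Parity bits: p1=0, p2=0, p3=1, p4=1

001110010101111


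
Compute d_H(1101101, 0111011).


XOR: 1010110
Count of 1s: 4

4


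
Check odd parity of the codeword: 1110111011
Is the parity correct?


Number of 1s: 8

No, parity error (8 ones)


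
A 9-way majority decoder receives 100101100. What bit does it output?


Ones: 4 out of 9
Threshold: 5

0 (4/9 voted 1)


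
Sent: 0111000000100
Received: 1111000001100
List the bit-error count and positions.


XOR: 1000000001000

2 error(s) at position(s): 0, 9


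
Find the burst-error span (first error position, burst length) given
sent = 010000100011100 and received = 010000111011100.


XOR: 000000011000000

Burst at position 7, length 2


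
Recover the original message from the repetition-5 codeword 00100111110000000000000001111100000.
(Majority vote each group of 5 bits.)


Groups: 00100, 11111, 00000, 00000, 00000, 11111, 00000
Majority votes: 0100010

0100010


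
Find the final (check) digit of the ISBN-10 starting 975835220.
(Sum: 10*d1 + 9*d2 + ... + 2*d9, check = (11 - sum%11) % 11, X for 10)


Weighted sum: 306
306 mod 11 = 9

Check digit: 2


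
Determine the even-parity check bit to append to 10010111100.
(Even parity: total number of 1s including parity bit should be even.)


Number of 1s in data: 6
Parity bit: 0

0


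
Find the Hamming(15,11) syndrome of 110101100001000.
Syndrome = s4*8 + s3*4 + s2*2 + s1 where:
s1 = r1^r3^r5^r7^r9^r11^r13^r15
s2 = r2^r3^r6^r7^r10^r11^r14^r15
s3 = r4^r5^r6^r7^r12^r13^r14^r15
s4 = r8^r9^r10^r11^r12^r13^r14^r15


s1=0, s2=1, s3=0, s4=1

Syndrome = 10 (error at position 10)


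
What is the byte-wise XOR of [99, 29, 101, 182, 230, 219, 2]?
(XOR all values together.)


XOR chain: 99 ^ 29 ^ 101 ^ 182 ^ 230 ^ 219 ^ 2 = 146

146


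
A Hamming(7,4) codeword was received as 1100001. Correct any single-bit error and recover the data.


Syndrome = 4: error at position 4

Data: 0001 (corrected bit 4)


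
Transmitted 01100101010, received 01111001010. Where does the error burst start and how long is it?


XOR: 00011100000

Burst at position 3, length 3


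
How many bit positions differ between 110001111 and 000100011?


XOR: 110101100
Count of 1s: 5

5


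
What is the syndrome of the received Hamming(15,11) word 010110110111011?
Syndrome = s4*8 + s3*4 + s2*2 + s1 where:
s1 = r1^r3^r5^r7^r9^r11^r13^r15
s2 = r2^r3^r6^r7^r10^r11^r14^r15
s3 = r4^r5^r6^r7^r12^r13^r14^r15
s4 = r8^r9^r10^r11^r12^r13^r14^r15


s1=0, s2=0, s3=0, s4=0

Syndrome = 0 (no error)


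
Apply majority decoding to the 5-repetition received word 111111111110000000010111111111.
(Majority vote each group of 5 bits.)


Groups: 11111, 11111, 10000, 00001, 01111, 11111
Majority votes: 110011

110011


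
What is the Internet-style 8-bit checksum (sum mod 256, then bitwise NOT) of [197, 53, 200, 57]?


Sum = 507 mod 256 = 251
Complement = 4

4


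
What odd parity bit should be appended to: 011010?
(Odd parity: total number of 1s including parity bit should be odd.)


Number of 1s in data: 3
Parity bit: 0

0


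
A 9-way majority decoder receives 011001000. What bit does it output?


Ones: 3 out of 9
Threshold: 5

0 (3/9 voted 1)


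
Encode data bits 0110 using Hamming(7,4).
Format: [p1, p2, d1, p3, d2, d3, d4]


Parity bits: p1=1, p2=1, p3=0

1100110


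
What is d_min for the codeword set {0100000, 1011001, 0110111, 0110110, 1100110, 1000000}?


Comparing all pairs, minimum distance: 1
Can detect 0 errors, correct 0 errors

1


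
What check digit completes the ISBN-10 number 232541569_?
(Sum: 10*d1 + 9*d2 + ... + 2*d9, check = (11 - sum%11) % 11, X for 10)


Weighted sum: 183
183 mod 11 = 7

Check digit: 4


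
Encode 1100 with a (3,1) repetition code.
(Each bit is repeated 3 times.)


Each bit -> 3 copies

111111000000


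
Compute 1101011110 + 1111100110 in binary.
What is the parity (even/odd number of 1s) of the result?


1101011110 = 862
1111100110 = 998
Sum = 1860 = 11101000100
1s count = 5

odd parity (5 ones in 11101000100)


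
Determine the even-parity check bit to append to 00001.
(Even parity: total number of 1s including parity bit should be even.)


Number of 1s in data: 1
Parity bit: 1

1


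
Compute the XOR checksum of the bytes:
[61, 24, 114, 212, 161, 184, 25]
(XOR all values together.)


XOR chain: 61 ^ 24 ^ 114 ^ 212 ^ 161 ^ 184 ^ 25 = 131

131


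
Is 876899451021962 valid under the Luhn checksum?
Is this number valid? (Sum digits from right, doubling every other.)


Luhn sum = 68
68 mod 10 = 8

Invalid (Luhn sum mod 10 = 8)


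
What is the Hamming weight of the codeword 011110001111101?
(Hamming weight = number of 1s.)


Counting 1s in 011110001111101

10


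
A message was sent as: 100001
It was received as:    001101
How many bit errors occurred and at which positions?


XOR: 101100

3 error(s) at position(s): 0, 2, 3


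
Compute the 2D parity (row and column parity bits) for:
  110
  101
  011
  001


Row parities: 0001
Column parities: 001

Row P: 0001, Col P: 001, Corner: 1


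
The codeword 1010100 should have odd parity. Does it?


Number of 1s: 3

Yes, parity is correct (3 ones)


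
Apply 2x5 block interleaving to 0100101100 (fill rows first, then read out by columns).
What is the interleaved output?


Matrix:
  01001
  01100
Read columns: 0011010010

0011010010


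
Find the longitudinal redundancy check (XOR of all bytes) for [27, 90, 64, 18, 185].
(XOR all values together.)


XOR chain: 27 ^ 90 ^ 64 ^ 18 ^ 185 = 170

170


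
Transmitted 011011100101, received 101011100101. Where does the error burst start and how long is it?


XOR: 110000000000

Burst at position 0, length 2


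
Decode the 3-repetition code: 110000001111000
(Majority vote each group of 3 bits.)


Groups: 110, 000, 001, 111, 000
Majority votes: 10010

10010


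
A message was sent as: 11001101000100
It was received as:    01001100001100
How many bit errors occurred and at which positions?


XOR: 10000001001000

3 error(s) at position(s): 0, 7, 10


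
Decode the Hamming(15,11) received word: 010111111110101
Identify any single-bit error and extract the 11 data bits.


Syndrome = 0: no error detected

Data: 01111110101 (no errors)


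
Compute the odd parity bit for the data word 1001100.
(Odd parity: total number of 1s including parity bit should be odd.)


Number of 1s in data: 3
Parity bit: 0

0


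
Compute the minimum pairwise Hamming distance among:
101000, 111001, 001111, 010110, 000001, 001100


Comparing all pairs, minimum distance: 2
Can detect 1 errors, correct 0 errors

2


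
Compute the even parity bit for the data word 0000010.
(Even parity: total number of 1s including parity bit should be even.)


Number of 1s in data: 1
Parity bit: 1

1


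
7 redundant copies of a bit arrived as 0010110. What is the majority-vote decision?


Ones: 3 out of 7
Threshold: 4

0 (3/7 voted 1)


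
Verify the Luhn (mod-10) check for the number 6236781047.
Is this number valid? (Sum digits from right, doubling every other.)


Luhn sum = 47
47 mod 10 = 7

Invalid (Luhn sum mod 10 = 7)


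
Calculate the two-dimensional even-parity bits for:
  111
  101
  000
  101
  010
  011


Row parities: 100010
Column parities: 110

Row P: 100010, Col P: 110, Corner: 0


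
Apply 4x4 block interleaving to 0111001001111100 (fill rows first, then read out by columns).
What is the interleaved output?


Matrix:
  0111
  0010
  0111
  1100
Read columns: 0001101111101010

0001101111101010


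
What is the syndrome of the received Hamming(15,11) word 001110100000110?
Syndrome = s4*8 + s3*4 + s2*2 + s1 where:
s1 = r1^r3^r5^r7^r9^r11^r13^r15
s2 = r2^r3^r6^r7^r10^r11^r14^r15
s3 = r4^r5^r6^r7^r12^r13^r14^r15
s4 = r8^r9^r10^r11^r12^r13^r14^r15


s1=0, s2=1, s3=1, s4=0

Syndrome = 6 (error at position 6)


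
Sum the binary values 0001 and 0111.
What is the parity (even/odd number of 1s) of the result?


0001 = 1
0111 = 7
Sum = 8 = 1000
1s count = 1

odd parity (1 ones in 1000)


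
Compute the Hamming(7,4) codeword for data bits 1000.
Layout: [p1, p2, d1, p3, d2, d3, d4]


Parity bits: p1=1, p2=1, p3=0

1110000


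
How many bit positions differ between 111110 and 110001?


XOR: 001111
Count of 1s: 4

4


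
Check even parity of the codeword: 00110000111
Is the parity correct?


Number of 1s: 5

No, parity error (5 ones)


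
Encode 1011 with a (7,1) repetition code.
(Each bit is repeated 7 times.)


Each bit -> 7 copies

1111111000000011111111111111


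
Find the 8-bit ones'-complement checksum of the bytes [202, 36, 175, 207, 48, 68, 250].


Sum = 986 mod 256 = 218
Complement = 37

37


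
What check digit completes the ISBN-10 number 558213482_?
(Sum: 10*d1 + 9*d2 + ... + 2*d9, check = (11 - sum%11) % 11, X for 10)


Weighted sum: 238
238 mod 11 = 7

Check digit: 4


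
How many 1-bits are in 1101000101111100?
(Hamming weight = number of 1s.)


Counting 1s in 1101000101111100

9


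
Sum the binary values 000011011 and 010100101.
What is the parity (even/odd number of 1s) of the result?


000011011 = 27
010100101 = 165
Sum = 192 = 11000000
1s count = 2

even parity (2 ones in 11000000)


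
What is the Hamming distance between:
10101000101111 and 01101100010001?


XOR: 11000100111110
Count of 1s: 8

8


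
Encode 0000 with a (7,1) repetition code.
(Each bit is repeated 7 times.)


Each bit -> 7 copies

0000000000000000000000000000


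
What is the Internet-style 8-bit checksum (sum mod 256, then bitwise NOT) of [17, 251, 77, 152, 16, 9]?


Sum = 522 mod 256 = 10
Complement = 245

245


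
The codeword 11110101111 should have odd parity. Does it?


Number of 1s: 9

Yes, parity is correct (9 ones)


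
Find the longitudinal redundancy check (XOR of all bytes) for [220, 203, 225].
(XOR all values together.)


XOR chain: 220 ^ 203 ^ 225 = 246

246


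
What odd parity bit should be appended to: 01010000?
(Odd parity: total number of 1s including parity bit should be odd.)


Number of 1s in data: 2
Parity bit: 1

1


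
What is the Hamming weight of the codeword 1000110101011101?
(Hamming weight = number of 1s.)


Counting 1s in 1000110101011101

9


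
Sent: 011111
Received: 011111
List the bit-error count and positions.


XOR: 000000

0 errors (received matches sent)


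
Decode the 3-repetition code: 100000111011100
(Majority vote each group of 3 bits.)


Groups: 100, 000, 111, 011, 100
Majority votes: 00110

00110


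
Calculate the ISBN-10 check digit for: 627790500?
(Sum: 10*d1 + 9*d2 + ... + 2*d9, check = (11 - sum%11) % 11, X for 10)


Weighted sum: 257
257 mod 11 = 4

Check digit: 7


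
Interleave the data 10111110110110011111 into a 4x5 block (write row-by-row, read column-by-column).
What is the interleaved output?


Matrix:
  10111
  11011
  01100
  11111
Read columns: 11010111101111011101

11010111101111011101


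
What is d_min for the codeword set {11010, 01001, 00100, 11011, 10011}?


Comparing all pairs, minimum distance: 1
Can detect 0 errors, correct 0 errors

1


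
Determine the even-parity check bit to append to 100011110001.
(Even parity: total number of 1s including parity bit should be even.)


Number of 1s in data: 6
Parity bit: 0

0


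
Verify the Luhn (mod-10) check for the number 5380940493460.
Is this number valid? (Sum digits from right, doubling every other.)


Luhn sum = 66
66 mod 10 = 6

Invalid (Luhn sum mod 10 = 6)


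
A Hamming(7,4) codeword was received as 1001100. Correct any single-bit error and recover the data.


Syndrome = 0: no error detected

Data: 0100 (no errors)


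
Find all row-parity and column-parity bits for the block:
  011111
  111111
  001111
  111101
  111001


Row parities: 10010
Column parities: 101011

Row P: 10010, Col P: 101011, Corner: 0


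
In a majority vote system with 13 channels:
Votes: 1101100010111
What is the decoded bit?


Ones: 8 out of 13
Threshold: 7

1 (8/13 voted 1)


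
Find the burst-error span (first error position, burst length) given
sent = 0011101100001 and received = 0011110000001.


XOR: 0000011100000

Burst at position 5, length 3


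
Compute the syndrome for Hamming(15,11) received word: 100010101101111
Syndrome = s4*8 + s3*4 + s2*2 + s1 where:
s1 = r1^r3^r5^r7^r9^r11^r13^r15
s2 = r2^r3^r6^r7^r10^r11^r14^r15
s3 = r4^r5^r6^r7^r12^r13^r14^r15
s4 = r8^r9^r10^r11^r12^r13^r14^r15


s1=0, s2=0, s3=0, s4=0

Syndrome = 0 (no error)


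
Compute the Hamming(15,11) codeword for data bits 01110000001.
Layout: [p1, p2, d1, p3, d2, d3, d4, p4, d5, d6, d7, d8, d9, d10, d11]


Parity bits: p1=1, p2=1, p3=0, p4=1

110011110000001


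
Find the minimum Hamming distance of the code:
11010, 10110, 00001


Comparing all pairs, minimum distance: 2
Can detect 1 errors, correct 0 errors

2


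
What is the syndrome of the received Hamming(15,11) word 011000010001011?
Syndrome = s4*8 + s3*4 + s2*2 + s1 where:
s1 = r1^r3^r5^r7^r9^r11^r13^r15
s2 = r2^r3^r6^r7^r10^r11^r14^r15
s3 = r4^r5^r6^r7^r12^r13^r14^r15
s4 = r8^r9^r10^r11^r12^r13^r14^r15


s1=0, s2=0, s3=1, s4=0

Syndrome = 4 (error at position 4)


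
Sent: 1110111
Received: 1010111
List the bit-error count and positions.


XOR: 0100000

1 error(s) at position(s): 1


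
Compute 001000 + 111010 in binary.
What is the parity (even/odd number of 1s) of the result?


001000 = 8
111010 = 58
Sum = 66 = 1000010
1s count = 2

even parity (2 ones in 1000010)


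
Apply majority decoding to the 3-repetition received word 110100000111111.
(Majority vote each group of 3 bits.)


Groups: 110, 100, 000, 111, 111
Majority votes: 10011

10011


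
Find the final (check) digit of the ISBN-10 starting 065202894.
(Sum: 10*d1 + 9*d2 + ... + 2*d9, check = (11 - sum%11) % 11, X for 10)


Weighted sum: 185
185 mod 11 = 9

Check digit: 2


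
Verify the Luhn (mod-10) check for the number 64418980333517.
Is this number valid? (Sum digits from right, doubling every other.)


Luhn sum = 68
68 mod 10 = 8

Invalid (Luhn sum mod 10 = 8)


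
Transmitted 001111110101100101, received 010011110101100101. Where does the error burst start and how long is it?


XOR: 011100000000000000

Burst at position 1, length 3


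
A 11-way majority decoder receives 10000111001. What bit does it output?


Ones: 5 out of 11
Threshold: 6

0 (5/11 voted 1)


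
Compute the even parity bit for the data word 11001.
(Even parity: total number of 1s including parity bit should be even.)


Number of 1s in data: 3
Parity bit: 1

1


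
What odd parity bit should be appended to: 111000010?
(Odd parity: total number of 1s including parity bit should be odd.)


Number of 1s in data: 4
Parity bit: 1

1


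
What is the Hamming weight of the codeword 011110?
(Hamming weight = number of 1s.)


Counting 1s in 011110

4


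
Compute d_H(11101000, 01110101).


XOR: 10011101
Count of 1s: 5

5


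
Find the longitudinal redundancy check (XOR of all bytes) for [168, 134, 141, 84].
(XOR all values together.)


XOR chain: 168 ^ 134 ^ 141 ^ 84 = 247

247


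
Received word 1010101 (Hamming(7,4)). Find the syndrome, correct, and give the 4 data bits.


Syndrome = 0: no error detected

Data: 1101 (no errors)


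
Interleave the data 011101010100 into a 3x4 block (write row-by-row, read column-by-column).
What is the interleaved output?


Matrix:
  0111
  0101
  0100
Read columns: 000111100110

000111100110


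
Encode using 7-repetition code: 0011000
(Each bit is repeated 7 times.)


Each bit -> 7 copies

0000000000000011111111111111000000000000000000000


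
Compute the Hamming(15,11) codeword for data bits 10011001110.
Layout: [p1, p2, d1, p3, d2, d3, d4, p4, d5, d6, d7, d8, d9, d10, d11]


Parity bits: p1=0, p2=1, p3=0, p4=0

011000101001110


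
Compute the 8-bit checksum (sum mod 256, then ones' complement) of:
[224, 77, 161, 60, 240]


Sum = 762 mod 256 = 250
Complement = 5

5


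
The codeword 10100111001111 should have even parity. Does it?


Number of 1s: 9

No, parity error (9 ones)


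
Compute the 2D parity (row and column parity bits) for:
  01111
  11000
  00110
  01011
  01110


Row parities: 00011
Column parities: 10100

Row P: 00011, Col P: 10100, Corner: 0


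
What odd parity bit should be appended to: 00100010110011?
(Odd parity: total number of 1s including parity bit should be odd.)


Number of 1s in data: 6
Parity bit: 1

1


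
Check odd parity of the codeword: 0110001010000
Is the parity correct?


Number of 1s: 4

No, parity error (4 ones)


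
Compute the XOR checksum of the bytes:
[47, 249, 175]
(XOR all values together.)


XOR chain: 47 ^ 249 ^ 175 = 121

121


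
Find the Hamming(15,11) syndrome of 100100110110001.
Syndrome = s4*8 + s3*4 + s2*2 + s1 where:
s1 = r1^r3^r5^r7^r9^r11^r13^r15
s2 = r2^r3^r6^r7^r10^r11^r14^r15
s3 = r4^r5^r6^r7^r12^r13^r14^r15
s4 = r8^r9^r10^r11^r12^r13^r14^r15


s1=0, s2=0, s3=1, s4=0

Syndrome = 4 (error at position 4)


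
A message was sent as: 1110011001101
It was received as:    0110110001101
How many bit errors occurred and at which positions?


XOR: 1000101000000

3 error(s) at position(s): 0, 4, 6


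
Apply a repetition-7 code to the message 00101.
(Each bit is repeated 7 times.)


Each bit -> 7 copies

00000000000000111111100000001111111


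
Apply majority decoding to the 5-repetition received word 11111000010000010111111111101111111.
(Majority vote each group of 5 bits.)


Groups: 11111, 00001, 00000, 10111, 11111, 11011, 11111
Majority votes: 1001111

1001111


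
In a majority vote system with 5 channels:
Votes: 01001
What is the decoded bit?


Ones: 2 out of 5
Threshold: 3

0 (2/5 voted 1)


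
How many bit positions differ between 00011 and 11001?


XOR: 11010
Count of 1s: 3

3


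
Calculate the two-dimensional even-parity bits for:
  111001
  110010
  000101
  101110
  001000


Row parities: 01001
Column parities: 101000

Row P: 01001, Col P: 101000, Corner: 0


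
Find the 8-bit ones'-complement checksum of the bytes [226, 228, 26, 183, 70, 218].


Sum = 951 mod 256 = 183
Complement = 72

72


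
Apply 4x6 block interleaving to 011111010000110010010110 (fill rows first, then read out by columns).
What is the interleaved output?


Matrix:
  011111
  010000
  110010
  010110
Read columns: 001011111000100110111000

001011111000100110111000


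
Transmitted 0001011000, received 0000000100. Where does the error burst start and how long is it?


XOR: 0001011100

Burst at position 3, length 5


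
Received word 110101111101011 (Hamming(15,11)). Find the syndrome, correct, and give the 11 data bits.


Syndrome = 0: no error detected

Data: 00111101011 (no errors)


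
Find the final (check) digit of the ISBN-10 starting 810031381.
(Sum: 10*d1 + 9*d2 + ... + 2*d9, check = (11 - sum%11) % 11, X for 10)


Weighted sum: 150
150 mod 11 = 7

Check digit: 4


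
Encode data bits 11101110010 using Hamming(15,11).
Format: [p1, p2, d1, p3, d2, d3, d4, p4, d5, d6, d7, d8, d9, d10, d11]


Parity bits: p1=0, p2=1, p3=1, p4=0

011111001110010


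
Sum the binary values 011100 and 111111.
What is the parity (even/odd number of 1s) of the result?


011100 = 28
111111 = 63
Sum = 91 = 1011011
1s count = 5

odd parity (5 ones in 1011011)


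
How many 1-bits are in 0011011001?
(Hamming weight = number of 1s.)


Counting 1s in 0011011001

5


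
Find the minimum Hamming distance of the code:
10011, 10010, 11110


Comparing all pairs, minimum distance: 1
Can detect 0 errors, correct 0 errors

1


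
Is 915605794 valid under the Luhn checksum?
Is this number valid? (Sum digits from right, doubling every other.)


Luhn sum = 40
40 mod 10 = 0

Valid (Luhn sum mod 10 = 0)


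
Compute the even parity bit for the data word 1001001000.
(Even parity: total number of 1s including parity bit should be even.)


Number of 1s in data: 3
Parity bit: 1

1


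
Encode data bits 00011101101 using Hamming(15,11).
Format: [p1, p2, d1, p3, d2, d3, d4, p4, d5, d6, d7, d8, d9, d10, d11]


Parity bits: p1=0, p2=1, p3=0, p4=1

010000111101101


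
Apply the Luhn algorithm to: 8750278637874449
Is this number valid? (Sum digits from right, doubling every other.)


Luhn sum = 95
95 mod 10 = 5

Invalid (Luhn sum mod 10 = 5)


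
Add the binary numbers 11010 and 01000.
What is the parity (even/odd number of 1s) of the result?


11010 = 26
01000 = 8
Sum = 34 = 100010
1s count = 2

even parity (2 ones in 100010)


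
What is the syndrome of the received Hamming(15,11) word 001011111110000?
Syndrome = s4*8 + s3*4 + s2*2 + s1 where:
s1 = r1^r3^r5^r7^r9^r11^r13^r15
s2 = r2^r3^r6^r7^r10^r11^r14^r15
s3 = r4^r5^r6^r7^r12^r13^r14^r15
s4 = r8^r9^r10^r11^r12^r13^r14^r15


s1=1, s2=1, s3=1, s4=0

Syndrome = 7 (error at position 7)


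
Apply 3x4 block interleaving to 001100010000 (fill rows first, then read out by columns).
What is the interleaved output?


Matrix:
  0011
  0001
  0000
Read columns: 000000100110

000000100110


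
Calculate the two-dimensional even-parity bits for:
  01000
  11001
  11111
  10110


Row parities: 1111
Column parities: 11000

Row P: 1111, Col P: 11000, Corner: 0


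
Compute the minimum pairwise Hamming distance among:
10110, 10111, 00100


Comparing all pairs, minimum distance: 1
Can detect 0 errors, correct 0 errors

1


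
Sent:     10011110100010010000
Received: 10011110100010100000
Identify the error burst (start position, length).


XOR: 00000000000000110000

Burst at position 14, length 2


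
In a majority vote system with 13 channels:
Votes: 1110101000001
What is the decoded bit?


Ones: 6 out of 13
Threshold: 7

0 (6/13 voted 1)


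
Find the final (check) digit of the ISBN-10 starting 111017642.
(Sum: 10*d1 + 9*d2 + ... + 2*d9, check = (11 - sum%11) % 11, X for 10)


Weighted sum: 108
108 mod 11 = 9

Check digit: 2


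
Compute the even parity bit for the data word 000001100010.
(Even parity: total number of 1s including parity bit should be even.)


Number of 1s in data: 3
Parity bit: 1

1


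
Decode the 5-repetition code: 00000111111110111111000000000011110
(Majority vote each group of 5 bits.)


Groups: 00000, 11111, 11101, 11111, 00000, 00000, 11110
Majority votes: 0111001

0111001


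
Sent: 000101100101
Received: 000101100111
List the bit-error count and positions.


XOR: 000000000010

1 error(s) at position(s): 10


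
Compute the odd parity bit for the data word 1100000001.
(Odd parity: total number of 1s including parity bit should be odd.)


Number of 1s in data: 3
Parity bit: 0

0


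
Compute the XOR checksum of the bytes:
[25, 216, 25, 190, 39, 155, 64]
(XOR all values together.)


XOR chain: 25 ^ 216 ^ 25 ^ 190 ^ 39 ^ 155 ^ 64 = 154

154


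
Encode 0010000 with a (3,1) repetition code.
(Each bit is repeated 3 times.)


Each bit -> 3 copies

000000111000000000000


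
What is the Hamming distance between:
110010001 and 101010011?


XOR: 011000010
Count of 1s: 3

3


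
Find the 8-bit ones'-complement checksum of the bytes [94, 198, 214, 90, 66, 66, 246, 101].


Sum = 1075 mod 256 = 51
Complement = 204

204


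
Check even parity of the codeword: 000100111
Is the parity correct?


Number of 1s: 4

Yes, parity is correct (4 ones)


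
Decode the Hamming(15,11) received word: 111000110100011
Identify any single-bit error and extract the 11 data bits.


Syndrome = 4: error at position 4

Data: 10010100011 (corrected bit 4)


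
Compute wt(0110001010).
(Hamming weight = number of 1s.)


Counting 1s in 0110001010

4


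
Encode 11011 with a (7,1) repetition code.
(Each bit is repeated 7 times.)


Each bit -> 7 copies

11111111111111000000011111111111111


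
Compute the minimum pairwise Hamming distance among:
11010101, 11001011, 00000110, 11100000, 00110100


Comparing all pairs, minimum distance: 3
Can detect 2 errors, correct 1 errors

3


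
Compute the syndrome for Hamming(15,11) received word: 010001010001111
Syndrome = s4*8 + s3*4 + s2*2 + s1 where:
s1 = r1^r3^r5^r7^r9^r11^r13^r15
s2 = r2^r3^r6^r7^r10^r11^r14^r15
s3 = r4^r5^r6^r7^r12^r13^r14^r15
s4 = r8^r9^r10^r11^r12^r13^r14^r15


s1=0, s2=0, s3=1, s4=1

Syndrome = 12 (error at position 12)


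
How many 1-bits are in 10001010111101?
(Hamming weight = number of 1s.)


Counting 1s in 10001010111101

8


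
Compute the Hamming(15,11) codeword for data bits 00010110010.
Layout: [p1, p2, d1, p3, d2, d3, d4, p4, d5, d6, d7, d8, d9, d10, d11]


Parity bits: p1=0, p2=0, p3=0, p4=1

000000110110010


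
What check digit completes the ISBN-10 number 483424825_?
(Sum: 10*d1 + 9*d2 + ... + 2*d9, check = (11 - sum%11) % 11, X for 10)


Weighted sum: 244
244 mod 11 = 2

Check digit: 9


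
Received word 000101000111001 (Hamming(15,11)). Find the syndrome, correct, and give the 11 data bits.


Syndrome = 0: no error detected

Data: 00100111001 (no errors)


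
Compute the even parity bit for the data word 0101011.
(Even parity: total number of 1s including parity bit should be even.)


Number of 1s in data: 4
Parity bit: 0

0


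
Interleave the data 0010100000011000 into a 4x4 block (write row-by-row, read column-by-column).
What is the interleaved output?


Matrix:
  0010
  1000
  0001
  1000
Read columns: 0101000010000010

0101000010000010


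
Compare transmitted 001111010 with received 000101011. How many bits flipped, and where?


XOR: 001010001

3 error(s) at position(s): 2, 4, 8


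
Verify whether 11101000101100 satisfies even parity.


Number of 1s: 7

No, parity error (7 ones)


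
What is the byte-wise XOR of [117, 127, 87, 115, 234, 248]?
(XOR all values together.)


XOR chain: 117 ^ 127 ^ 87 ^ 115 ^ 234 ^ 248 = 60

60


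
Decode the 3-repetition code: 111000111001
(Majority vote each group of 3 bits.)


Groups: 111, 000, 111, 001
Majority votes: 1010

1010


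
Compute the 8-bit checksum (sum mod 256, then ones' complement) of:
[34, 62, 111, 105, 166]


Sum = 478 mod 256 = 222
Complement = 33

33


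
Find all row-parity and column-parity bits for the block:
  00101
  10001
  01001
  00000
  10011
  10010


Row parities: 000010
Column parities: 11100

Row P: 000010, Col P: 11100, Corner: 1


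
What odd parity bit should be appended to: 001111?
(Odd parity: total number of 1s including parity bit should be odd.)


Number of 1s in data: 4
Parity bit: 1

1


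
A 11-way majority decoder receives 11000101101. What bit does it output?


Ones: 6 out of 11
Threshold: 6

1 (6/11 voted 1)


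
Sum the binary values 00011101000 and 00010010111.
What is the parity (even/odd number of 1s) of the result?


00011101000 = 232
00010010111 = 151
Sum = 383 = 101111111
1s count = 8

even parity (8 ones in 101111111)


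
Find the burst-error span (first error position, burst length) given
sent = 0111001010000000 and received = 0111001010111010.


XOR: 0000000000111010

Burst at position 10, length 5


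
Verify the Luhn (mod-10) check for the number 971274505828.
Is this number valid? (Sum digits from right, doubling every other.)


Luhn sum = 51
51 mod 10 = 1

Invalid (Luhn sum mod 10 = 1)


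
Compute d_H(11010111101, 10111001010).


XOR: 01101110111
Count of 1s: 8

8


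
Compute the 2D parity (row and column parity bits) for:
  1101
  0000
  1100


Row parities: 100
Column parities: 0001

Row P: 100, Col P: 0001, Corner: 1


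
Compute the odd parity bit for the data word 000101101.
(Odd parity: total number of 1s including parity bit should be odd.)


Number of 1s in data: 4
Parity bit: 1

1


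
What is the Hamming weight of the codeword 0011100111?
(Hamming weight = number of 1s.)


Counting 1s in 0011100111

6


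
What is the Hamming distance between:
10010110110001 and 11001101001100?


XOR: 01011011111101
Count of 1s: 10

10


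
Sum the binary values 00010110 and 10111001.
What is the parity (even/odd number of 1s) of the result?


00010110 = 22
10111001 = 185
Sum = 207 = 11001111
1s count = 6

even parity (6 ones in 11001111)


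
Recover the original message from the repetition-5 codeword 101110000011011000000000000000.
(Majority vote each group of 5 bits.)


Groups: 10111, 00000, 11011, 00000, 00000, 00000
Majority votes: 101000

101000
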